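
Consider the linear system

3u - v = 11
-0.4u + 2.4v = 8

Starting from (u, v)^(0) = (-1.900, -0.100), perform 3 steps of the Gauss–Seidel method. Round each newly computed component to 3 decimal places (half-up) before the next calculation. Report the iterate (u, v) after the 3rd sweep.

(5.054, 4.176)

Iteration 1:
  u = (11 - (-1)·-0.100) / (3) = 3.633
  v = (8 - (-0.4)·3.633) / (2.4) = 3.939
Iteration 2:
  u = (11 - (-1)·3.939) / (3) = 4.980
  v = (8 - (-0.4)·4.980) / (2.4) = 4.163
Iteration 3:
  u = (11 - (-1)·4.163) / (3) = 5.054
  v = (8 - (-0.4)·5.054) / (2.4) = 4.176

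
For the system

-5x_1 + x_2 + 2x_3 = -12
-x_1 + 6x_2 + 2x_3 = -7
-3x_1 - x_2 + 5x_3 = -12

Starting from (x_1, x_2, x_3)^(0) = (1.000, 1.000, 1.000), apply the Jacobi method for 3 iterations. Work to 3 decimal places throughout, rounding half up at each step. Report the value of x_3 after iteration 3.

-1.531

Iteration 1:
  x_1 = (-12 - (1)·1.000 - (2)·1.000) / (-5) = 3.000
  x_2 = (-7 - (-1)·1.000 - (2)·1.000) / (6) = -1.333
  x_3 = (-12 - (-3)·1.000 - (-1)·1.000) / (5) = -1.600
Iteration 2:
  x_1 = (-12 - (1)·-1.333 - (2)·-1.600) / (-5) = 1.493
  x_2 = (-7 - (-1)·3.000 - (2)·-1.600) / (6) = -0.133
  x_3 = (-12 - (-3)·3.000 - (-1)·-1.333) / (5) = -0.867
Iteration 3:
  x_1 = (-12 - (1)·-0.133 - (2)·-0.867) / (-5) = 2.027
  x_2 = (-7 - (-1)·1.493 - (2)·-0.867) / (6) = -0.629
  x_3 = (-12 - (-3)·1.493 - (-1)·-0.133) / (5) = -1.531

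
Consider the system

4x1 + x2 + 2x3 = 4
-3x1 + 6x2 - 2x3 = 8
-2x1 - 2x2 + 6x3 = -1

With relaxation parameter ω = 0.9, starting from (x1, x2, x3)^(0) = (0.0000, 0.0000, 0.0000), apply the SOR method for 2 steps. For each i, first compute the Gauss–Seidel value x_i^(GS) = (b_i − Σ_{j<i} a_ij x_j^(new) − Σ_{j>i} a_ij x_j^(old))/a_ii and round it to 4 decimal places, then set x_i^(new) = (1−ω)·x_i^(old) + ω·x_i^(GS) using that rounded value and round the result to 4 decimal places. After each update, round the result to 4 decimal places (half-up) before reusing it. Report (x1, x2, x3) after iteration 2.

Iteration 1:
  x1: GS value = (4 - (1)·0.0000 - (2)·0.0000) / (4) = 1.0000;  x1 ← (1−ω)·0.0000 + ω·1.0000 = 0.9000
  x2: GS value = (8 - (-3)·0.9000 - (-2)·0.0000) / (6) = 1.7833;  x2 ← (1−ω)·0.0000 + ω·1.7833 = 1.6050
  x3: GS value = (-1 - (-2)·0.9000 - (-2)·1.6050) / (6) = 0.6683;  x3 ← (1−ω)·0.0000 + ω·0.6683 = 0.6015
Iteration 2:
  x1: GS value = (4 - (1)·1.6050 - (2)·0.6015) / (4) = 0.2980;  x1 ← (1−ω)·0.9000 + ω·0.2980 = 0.3582
  x2: GS value = (8 - (-3)·0.3582 - (-2)·0.6015) / (6) = 1.7129;  x2 ← (1−ω)·1.6050 + ω·1.7129 = 1.7021
  x3: GS value = (-1 - (-2)·0.3582 - (-2)·1.7021) / (6) = 0.5201;  x3 ← (1−ω)·0.6015 + ω·0.5201 = 0.5282

(0.3582, 1.7021, 0.5282)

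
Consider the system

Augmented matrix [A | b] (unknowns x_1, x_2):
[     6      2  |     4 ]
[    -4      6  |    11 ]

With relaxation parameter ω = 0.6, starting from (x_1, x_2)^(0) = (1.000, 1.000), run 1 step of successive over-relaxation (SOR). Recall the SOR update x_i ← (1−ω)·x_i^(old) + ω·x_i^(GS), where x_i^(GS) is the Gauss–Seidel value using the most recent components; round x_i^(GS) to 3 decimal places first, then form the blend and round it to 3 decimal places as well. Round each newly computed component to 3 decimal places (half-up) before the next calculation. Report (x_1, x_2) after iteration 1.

(0.600, 1.740)

Iteration 1:
  x_1: GS value = (4 - (2)·1.000) / (6) = 0.333;  x_1 ← (1−ω)·1.000 + ω·0.333 = 0.600
  x_2: GS value = (11 - (-4)·0.600) / (6) = 2.233;  x_2 ← (1−ω)·1.000 + ω·2.233 = 1.740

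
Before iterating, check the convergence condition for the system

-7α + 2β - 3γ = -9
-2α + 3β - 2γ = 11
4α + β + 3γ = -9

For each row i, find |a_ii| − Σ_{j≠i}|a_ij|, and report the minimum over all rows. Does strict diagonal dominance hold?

row 1: |-7| − (2+3) = 2
row 2: |3| − (2+2) = -1
row 3: |3| − (4+1) = -2
minimum over rows = -2 → not strictly diagonally dominant

-2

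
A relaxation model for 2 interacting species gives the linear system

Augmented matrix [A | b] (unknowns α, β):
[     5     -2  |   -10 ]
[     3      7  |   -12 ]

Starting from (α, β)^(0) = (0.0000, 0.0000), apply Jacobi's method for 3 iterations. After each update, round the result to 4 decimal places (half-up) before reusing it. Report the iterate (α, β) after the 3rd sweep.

Iteration 1:
  α = (-10 - (-2)·0.0000) / (5) = -2.0000
  β = (-12 - (3)·0.0000) / (7) = -1.7143
Iteration 2:
  α = (-10 - (-2)·-1.7143) / (5) = -2.6857
  β = (-12 - (3)·-2.0000) / (7) = -0.8571
Iteration 3:
  α = (-10 - (-2)·-0.8571) / (5) = -2.3428
  β = (-12 - (3)·-2.6857) / (7) = -0.5633

(-2.3428, -0.5633)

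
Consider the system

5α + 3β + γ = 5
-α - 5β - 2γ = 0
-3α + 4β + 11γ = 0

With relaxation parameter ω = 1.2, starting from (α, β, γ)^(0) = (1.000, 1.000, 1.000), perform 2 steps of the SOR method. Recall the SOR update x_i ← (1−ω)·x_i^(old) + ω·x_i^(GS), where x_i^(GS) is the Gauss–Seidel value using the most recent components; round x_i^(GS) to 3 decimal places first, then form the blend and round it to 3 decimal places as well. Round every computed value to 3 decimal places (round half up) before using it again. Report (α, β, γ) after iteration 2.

Iteration 1:
  α: GS value = (5 - (3)·1.000 - (1)·1.000) / (5) = 0.200;  α ← (1−ω)·1.000 + ω·0.200 = 0.040
  β: GS value = (0 - (-1)·0.040 - (-2)·1.000) / (-5) = -0.408;  β ← (1−ω)·1.000 + ω·-0.408 = -0.690
  γ: GS value = (0 - (-3)·0.040 - (4)·-0.690) / (11) = 0.262;  γ ← (1−ω)·1.000 + ω·0.262 = 0.114
Iteration 2:
  α: GS value = (5 - (3)·-0.690 - (1)·0.114) / (5) = 1.391;  α ← (1−ω)·0.040 + ω·1.391 = 1.661
  β: GS value = (0 - (-1)·1.661 - (-2)·0.114) / (-5) = -0.378;  β ← (1−ω)·-0.690 + ω·-0.378 = -0.316
  γ: GS value = (0 - (-3)·1.661 - (4)·-0.316) / (11) = 0.568;  γ ← (1−ω)·0.114 + ω·0.568 = 0.659

(1.661, -0.316, 0.659)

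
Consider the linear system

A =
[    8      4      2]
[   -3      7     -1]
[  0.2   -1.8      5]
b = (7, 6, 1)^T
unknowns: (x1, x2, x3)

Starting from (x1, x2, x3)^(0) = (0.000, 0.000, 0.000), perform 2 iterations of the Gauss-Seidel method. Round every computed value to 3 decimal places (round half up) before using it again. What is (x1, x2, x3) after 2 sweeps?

Iteration 1:
  x1 = (7 - (4)·0.000 - (2)·0.000) / (8) = 0.875
  x2 = (6 - (-3)·0.875 - (-1)·0.000) / (7) = 1.232
  x3 = (1 - (0.2)·0.875 - (-1.8)·1.232) / (5) = 0.609
Iteration 2:
  x1 = (7 - (4)·1.232 - (2)·0.609) / (8) = 0.107
  x2 = (6 - (-3)·0.107 - (-1)·0.609) / (7) = 0.990
  x3 = (1 - (0.2)·0.107 - (-1.8)·0.990) / (5) = 0.552

(0.107, 0.990, 0.552)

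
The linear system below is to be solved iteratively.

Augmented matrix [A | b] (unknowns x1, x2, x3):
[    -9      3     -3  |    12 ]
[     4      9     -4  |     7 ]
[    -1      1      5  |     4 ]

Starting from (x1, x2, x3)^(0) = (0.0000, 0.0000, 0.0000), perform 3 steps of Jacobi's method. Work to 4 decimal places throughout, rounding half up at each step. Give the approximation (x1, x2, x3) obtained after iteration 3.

Iteration 1:
  x1 = (12 - (3)·0.0000 - (-3)·0.0000) / (-9) = -1.3333
  x2 = (7 - (4)·0.0000 - (-4)·0.0000) / (9) = 0.7778
  x3 = (4 - (-1)·0.0000 - (1)·0.0000) / (5) = 0.8000
Iteration 2:
  x1 = (12 - (3)·0.7778 - (-3)·0.8000) / (-9) = -1.3407
  x2 = (7 - (4)·-1.3333 - (-4)·0.8000) / (9) = 1.7259
  x3 = (4 - (-1)·-1.3333 - (1)·0.7778) / (5) = 0.3778
Iteration 3:
  x1 = (12 - (3)·1.7259 - (-3)·0.3778) / (-9) = -0.8840
  x2 = (7 - (4)·-1.3407 - (-4)·0.3778) / (9) = 1.5416
  x3 = (4 - (-1)·-1.3407 - (1)·1.7259) / (5) = 0.1867

(-0.8840, 1.5416, 0.1867)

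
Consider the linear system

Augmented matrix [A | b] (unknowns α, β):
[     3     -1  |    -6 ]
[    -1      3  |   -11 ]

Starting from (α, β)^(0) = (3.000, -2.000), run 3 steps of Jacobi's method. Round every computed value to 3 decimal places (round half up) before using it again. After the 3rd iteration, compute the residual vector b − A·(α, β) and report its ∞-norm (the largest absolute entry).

Iteration 1:
  α = (-6 - (-1)·-2.000) / (3) = -2.667
  β = (-11 - (-1)·3.000) / (3) = -2.667
Iteration 2:
  α = (-6 - (-1)·-2.667) / (3) = -2.889
  β = (-11 - (-1)·-2.667) / (3) = -4.556
Iteration 3:
  α = (-6 - (-1)·-4.556) / (3) = -3.519
  β = (-11 - (-1)·-2.889) / (3) = -4.630
Residual b − A·x = (-0.073, -0.629); ∞-norm = 0.629

0.629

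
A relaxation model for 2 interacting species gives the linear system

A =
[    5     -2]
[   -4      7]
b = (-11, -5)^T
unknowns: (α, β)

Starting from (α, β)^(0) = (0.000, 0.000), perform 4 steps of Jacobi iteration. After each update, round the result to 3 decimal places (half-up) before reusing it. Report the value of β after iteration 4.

Iteration 1:
  α = (-11 - (-2)·0.000) / (5) = -2.200
  β = (-5 - (-4)·0.000) / (7) = -0.714
Iteration 2:
  α = (-11 - (-2)·-0.714) / (5) = -2.486
  β = (-5 - (-4)·-2.200) / (7) = -1.971
Iteration 3:
  α = (-11 - (-2)·-1.971) / (5) = -2.988
  β = (-5 - (-4)·-2.486) / (7) = -2.135
Iteration 4:
  α = (-11 - (-2)·-2.135) / (5) = -3.054
  β = (-5 - (-4)·-2.988) / (7) = -2.422

-2.422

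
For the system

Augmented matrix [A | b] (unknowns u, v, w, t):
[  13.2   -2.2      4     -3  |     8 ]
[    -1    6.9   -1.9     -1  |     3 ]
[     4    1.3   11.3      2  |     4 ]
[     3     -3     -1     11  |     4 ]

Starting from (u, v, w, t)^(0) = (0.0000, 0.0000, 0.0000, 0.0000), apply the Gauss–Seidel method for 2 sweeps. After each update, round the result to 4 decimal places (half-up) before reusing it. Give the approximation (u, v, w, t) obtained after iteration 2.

(0.7482, 0.6155, -0.0433, 0.3235)

Iteration 1:
  u = (8 - (-2.2)·0.0000 - (4)·0.0000 - (-3)·0.0000) / (13.2) = 0.6061
  v = (3 - (-1)·0.6061 - (-1.9)·0.0000 - (-1)·0.0000) / (6.9) = 0.5226
  w = (4 - (4)·0.6061 - (1.3)·0.5226 - (2)·0.0000) / (11.3) = 0.0793
  t = (4 - (3)·0.6061 - (-3)·0.5226 - (-1)·0.0793) / (11) = 0.3481
Iteration 2:
  u = (8 - (-2.2)·0.5226 - (4)·0.0793 - (-3)·0.3481) / (13.2) = 0.7482
  v = (3 - (-1)·0.7482 - (-1.9)·0.0793 - (-1)·0.3481) / (6.9) = 0.6155
  w = (4 - (4)·0.7482 - (1.3)·0.6155 - (2)·0.3481) / (11.3) = -0.0433
  t = (4 - (3)·0.7482 - (-3)·0.6155 - (-1)·-0.0433) / (11) = 0.3235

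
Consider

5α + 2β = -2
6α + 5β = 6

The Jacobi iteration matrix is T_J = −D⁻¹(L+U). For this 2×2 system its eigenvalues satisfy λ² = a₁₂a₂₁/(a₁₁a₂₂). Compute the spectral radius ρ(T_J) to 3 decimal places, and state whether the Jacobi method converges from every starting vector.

a₁₂a₂₁/(a₁₁a₂₂) = (2)·(6) / ((5)·(5)) = 0.480000
ρ = √|0.480000| = √0.480000 = 0.693
ρ < 1, so Jacobi converges

0.693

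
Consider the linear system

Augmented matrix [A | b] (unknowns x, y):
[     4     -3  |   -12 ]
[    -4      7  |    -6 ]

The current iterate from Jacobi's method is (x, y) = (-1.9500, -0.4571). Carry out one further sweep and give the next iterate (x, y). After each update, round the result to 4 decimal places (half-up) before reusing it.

One sweep:
  x = (-12 - (-3)·-0.4571) / (4) = -3.3428
  y = (-6 - (-4)·-1.9500) / (7) = -1.9714

(-3.3428, -1.9714)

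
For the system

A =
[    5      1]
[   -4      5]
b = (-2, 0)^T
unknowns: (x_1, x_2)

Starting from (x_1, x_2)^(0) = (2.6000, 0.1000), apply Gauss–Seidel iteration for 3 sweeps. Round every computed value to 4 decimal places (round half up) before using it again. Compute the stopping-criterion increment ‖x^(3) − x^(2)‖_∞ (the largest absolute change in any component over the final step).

Iteration 1:
  x_1 = (-2 - (1)·0.1000) / (5) = -0.4200
  x_2 = (0 - (-4)·-0.4200) / (5) = -0.3360
Iteration 2:
  x_1 = (-2 - (1)·-0.3360) / (5) = -0.3328
  x_2 = (0 - (-4)·-0.3328) / (5) = -0.2662
Iteration 3:
  x_1 = (-2 - (1)·-0.2662) / (5) = -0.3468
  x_2 = (0 - (-4)·-0.3468) / (5) = -0.2774
Change: (-0.0140, -0.0112) → max |·| = 0.0140

0.0140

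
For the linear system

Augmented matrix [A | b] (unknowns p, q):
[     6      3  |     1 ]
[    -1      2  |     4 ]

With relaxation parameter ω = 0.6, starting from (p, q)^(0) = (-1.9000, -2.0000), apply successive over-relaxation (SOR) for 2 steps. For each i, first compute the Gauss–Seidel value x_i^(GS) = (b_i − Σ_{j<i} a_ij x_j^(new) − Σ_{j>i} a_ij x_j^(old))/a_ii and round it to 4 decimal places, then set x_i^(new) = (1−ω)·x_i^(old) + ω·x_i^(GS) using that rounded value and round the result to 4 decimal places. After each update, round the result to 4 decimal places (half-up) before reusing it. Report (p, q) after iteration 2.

Iteration 1:
  p: GS value = (1 - (3)·-2.0000) / (6) = 1.1667;  p ← (1−ω)·-1.9000 + ω·1.1667 = -0.0600
  q: GS value = (4 - (-1)·-0.0600) / (2) = 1.9700;  q ← (1−ω)·-2.0000 + ω·1.9700 = 0.3820
Iteration 2:
  p: GS value = (1 - (3)·0.3820) / (6) = -0.0243;  p ← (1−ω)·-0.0600 + ω·-0.0243 = -0.0386
  q: GS value = (4 - (-1)·-0.0386) / (2) = 1.9807;  q ← (1−ω)·0.3820 + ω·1.9807 = 1.3412

(-0.0386, 1.3412)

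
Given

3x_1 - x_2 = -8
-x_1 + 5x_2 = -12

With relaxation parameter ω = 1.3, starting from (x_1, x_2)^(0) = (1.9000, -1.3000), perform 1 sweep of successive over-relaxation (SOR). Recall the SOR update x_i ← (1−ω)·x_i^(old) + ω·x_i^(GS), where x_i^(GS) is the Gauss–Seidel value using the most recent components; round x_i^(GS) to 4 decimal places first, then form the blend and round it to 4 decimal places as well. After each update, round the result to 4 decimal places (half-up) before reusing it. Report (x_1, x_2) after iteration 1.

(-4.6000, -3.9260)

Iteration 1:
  x_1: GS value = (-8 - (-1)·-1.3000) / (3) = -3.1000;  x_1 ← (1−ω)·1.9000 + ω·-3.1000 = -4.6000
  x_2: GS value = (-12 - (-1)·-4.6000) / (5) = -3.3200;  x_2 ← (1−ω)·-1.3000 + ω·-3.3200 = -3.9260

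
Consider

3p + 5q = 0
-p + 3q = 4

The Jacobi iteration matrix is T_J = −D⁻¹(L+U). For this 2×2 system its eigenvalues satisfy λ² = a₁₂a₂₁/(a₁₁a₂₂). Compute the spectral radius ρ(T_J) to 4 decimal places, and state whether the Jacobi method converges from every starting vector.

a₁₂a₂₁/(a₁₁a₂₂) = (5)·(-1) / ((3)·(3)) = -0.555556
ρ = √|-0.555556| = √0.555556 = 0.7454
ρ < 1, so Jacobi converges

0.7454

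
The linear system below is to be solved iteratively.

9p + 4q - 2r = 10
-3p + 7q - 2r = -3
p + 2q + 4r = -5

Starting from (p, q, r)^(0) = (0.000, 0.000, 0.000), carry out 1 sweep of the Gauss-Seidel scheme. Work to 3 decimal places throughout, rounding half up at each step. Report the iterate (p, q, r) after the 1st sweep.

(1.111, 0.048, -1.552)

Iteration 1:
  p = (10 - (4)·0.000 - (-2)·0.000) / (9) = 1.111
  q = (-3 - (-3)·1.111 - (-2)·0.000) / (7) = 0.048
  r = (-5 - (1)·1.111 - (2)·0.048) / (4) = -1.552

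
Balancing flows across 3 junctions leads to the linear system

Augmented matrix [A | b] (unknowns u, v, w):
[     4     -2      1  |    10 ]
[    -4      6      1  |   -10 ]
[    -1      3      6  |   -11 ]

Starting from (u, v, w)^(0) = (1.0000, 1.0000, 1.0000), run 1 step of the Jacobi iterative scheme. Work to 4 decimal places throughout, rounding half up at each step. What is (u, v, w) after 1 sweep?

Iteration 1:
  u = (10 - (-2)·1.0000 - (1)·1.0000) / (4) = 2.7500
  v = (-10 - (-4)·1.0000 - (1)·1.0000) / (6) = -1.1667
  w = (-11 - (-1)·1.0000 - (3)·1.0000) / (6) = -2.1667

(2.7500, -1.1667, -2.1667)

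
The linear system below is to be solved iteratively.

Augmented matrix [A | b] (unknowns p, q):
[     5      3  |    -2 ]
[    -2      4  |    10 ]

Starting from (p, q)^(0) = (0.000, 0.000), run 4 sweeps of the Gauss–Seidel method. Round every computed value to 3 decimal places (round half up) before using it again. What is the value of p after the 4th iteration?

Iteration 1:
  p = (-2 - (3)·0.000) / (5) = -0.400
  q = (10 - (-2)·-0.400) / (4) = 2.300
Iteration 2:
  p = (-2 - (3)·2.300) / (5) = -1.780
  q = (10 - (-2)·-1.780) / (4) = 1.610
Iteration 3:
  p = (-2 - (3)·1.610) / (5) = -1.366
  q = (10 - (-2)·-1.366) / (4) = 1.817
Iteration 4:
  p = (-2 - (3)·1.817) / (5) = -1.490
  q = (10 - (-2)·-1.490) / (4) = 1.755

-1.490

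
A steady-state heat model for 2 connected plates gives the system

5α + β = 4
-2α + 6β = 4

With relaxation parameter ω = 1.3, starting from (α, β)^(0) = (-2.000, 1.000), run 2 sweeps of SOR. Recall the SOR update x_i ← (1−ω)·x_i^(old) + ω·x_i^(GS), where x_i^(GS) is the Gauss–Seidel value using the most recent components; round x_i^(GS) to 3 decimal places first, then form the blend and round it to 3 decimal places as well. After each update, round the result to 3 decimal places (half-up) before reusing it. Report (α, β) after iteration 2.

Iteration 1:
  α: GS value = (4 - (1)·1.000) / (5) = 0.600;  α ← (1−ω)·-2.000 + ω·0.600 = 1.380
  β: GS value = (4 - (-2)·1.380) / (6) = 1.127;  β ← (1−ω)·1.000 + ω·1.127 = 1.165
Iteration 2:
  α: GS value = (4 - (1)·1.165) / (5) = 0.567;  α ← (1−ω)·1.380 + ω·0.567 = 0.323
  β: GS value = (4 - (-2)·0.323) / (6) = 0.774;  β ← (1−ω)·1.165 + ω·0.774 = 0.657

(0.323, 0.657)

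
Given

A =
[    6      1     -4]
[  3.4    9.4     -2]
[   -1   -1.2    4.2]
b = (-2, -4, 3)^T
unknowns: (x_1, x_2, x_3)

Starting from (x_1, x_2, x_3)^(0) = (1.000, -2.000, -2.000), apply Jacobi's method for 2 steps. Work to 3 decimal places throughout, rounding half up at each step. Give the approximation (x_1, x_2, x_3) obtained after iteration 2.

(0.123, 0.138, 0.050)

Iteration 1:
  x_1 = (-2 - (1)·-2.000 - (-4)·-2.000) / (6) = -1.333
  x_2 = (-4 - (3.4)·1.000 - (-2)·-2.000) / (9.4) = -1.213
  x_3 = (3 - (-1)·1.000 - (-1.2)·-2.000) / (4.2) = 0.381
Iteration 2:
  x_1 = (-2 - (1)·-1.213 - (-4)·0.381) / (6) = 0.123
  x_2 = (-4 - (3.4)·-1.333 - (-2)·0.381) / (9.4) = 0.138
  x_3 = (3 - (-1)·-1.333 - (-1.2)·-1.213) / (4.2) = 0.050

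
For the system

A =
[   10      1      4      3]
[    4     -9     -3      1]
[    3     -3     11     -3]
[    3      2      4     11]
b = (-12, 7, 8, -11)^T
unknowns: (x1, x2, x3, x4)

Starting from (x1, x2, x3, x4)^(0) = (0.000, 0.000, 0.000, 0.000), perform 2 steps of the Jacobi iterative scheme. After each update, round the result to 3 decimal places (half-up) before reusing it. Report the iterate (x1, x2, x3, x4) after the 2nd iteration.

(-1.113, -1.665, 0.570, -0.796)

Iteration 1:
  x1 = (-12 - (1)·0.000 - (4)·0.000 - (3)·0.000) / (10) = -1.200
  x2 = (7 - (4)·0.000 - (-3)·0.000 - (1)·0.000) / (-9) = -0.778
  x3 = (8 - (3)·0.000 - (-3)·0.000 - (-3)·0.000) / (11) = 0.727
  x4 = (-11 - (3)·0.000 - (2)·0.000 - (4)·0.000) / (11) = -1.000
Iteration 2:
  x1 = (-12 - (1)·-0.778 - (4)·0.727 - (3)·-1.000) / (10) = -1.113
  x2 = (7 - (4)·-1.200 - (-3)·0.727 - (1)·-1.000) / (-9) = -1.665
  x3 = (8 - (3)·-1.200 - (-3)·-0.778 - (-3)·-1.000) / (11) = 0.570
  x4 = (-11 - (3)·-1.200 - (2)·-0.778 - (4)·0.727) / (11) = -0.796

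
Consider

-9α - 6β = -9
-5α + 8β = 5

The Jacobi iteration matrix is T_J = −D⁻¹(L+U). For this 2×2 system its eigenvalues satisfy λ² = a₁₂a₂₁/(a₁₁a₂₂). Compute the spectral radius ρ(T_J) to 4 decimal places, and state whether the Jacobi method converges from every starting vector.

a₁₂a₂₁/(a₁₁a₂₂) = (-6)·(-5) / ((-9)·(8)) = -0.416667
ρ = √|-0.416667| = √0.416667 = 0.6455
ρ < 1, so Jacobi converges

0.6455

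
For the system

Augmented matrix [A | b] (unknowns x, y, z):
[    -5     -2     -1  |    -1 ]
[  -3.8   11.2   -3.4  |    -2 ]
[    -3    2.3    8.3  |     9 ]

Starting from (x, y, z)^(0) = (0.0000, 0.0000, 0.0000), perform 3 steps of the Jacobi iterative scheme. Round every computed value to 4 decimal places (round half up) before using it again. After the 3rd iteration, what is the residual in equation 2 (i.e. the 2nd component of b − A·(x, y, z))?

Iteration 1:
  x = (-1 - (-2)·0.0000 - (-1)·0.0000) / (-5) = 0.2000
  y = (-2 - (-3.8)·0.0000 - (-3.4)·0.0000) / (11.2) = -0.1786
  z = (9 - (-3)·0.0000 - (2.3)·0.0000) / (8.3) = 1.0843
Iteration 2:
  x = (-1 - (-2)·-0.1786 - (-1)·1.0843) / (-5) = 0.0546
  y = (-2 - (-3.8)·0.2000 - (-3.4)·1.0843) / (11.2) = 0.2184
  z = (9 - (-3)·0.2000 - (2.3)·-0.1786) / (8.3) = 1.2061
Iteration 3:
  x = (-1 - (-2)·0.2184 - (-1)·1.2061) / (-5) = -0.1286
  y = (-2 - (-3.8)·0.0546 - (-3.4)·1.2061) / (11.2) = 0.2061
  z = (9 - (-3)·0.0546 - (2.3)·0.2184) / (8.3) = 1.0436
Residual b − A·x = (-0.1872, -1.2488, -0.5217)

-1.2488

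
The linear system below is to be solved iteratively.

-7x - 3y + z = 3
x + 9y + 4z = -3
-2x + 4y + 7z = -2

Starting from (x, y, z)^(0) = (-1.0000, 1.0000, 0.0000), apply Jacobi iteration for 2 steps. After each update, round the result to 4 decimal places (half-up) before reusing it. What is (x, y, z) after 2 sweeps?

Iteration 1:
  x = (3 - (-3)·1.0000 - (1)·0.0000) / (-7) = -0.8571
  y = (-3 - (1)·-1.0000 - (4)·0.0000) / (9) = -0.2222
  z = (-2 - (-2)·-1.0000 - (4)·1.0000) / (7) = -1.1429
Iteration 2:
  x = (3 - (-3)·-0.2222 - (1)·-1.1429) / (-7) = -0.4966
  y = (-3 - (1)·-0.8571 - (4)·-1.1429) / (9) = 0.2699
  z = (-2 - (-2)·-0.8571 - (4)·-0.2222) / (7) = -0.4036

(-0.4966, 0.2699, -0.4036)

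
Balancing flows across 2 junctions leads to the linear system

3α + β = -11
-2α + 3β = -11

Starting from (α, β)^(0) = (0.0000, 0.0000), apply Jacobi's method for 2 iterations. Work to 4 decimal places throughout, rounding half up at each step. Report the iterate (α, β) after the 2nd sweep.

Iteration 1:
  α = (-11 - (1)·0.0000) / (3) = -3.6667
  β = (-11 - (-2)·0.0000) / (3) = -3.6667
Iteration 2:
  α = (-11 - (1)·-3.6667) / (3) = -2.4444
  β = (-11 - (-2)·-3.6667) / (3) = -6.1111

(-2.4444, -6.1111)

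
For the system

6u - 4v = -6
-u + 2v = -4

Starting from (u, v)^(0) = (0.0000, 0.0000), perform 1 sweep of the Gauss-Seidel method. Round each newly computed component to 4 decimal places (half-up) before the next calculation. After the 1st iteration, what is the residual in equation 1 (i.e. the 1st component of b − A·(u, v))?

Iteration 1:
  u = (-6 - (-4)·0.0000) / (6) = -1.0000
  v = (-4 - (-1)·-1.0000) / (2) = -2.5000
Residual b − A·x = (-10.0000, 0.0000)

-10.0000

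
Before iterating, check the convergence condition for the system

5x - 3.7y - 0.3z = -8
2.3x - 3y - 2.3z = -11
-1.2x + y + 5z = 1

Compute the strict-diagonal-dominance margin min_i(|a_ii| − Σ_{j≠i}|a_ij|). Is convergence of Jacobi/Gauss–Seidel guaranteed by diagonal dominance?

row 1: |5| − (3.7+0.3) = 1
row 2: |-3| − (2.3+2.3) = -1.6
row 3: |5| − (1.2+1) = 2.8
minimum over rows = -1.6 → not strictly diagonally dominant

-1.6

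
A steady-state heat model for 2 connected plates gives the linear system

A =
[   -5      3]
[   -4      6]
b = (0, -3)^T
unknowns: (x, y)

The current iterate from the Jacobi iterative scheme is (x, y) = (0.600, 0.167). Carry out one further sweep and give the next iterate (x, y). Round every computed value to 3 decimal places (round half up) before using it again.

One sweep:
  x = (0 - (3)·0.167) / (-5) = 0.100
  y = (-3 - (-4)·0.600) / (6) = -0.100

(0.100, -0.100)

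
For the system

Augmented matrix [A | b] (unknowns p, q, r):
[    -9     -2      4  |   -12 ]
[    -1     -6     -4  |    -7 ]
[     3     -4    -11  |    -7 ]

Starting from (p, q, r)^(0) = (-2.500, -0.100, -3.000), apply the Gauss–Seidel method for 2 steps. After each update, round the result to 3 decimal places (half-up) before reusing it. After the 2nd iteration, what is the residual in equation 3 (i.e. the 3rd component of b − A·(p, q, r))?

0.001

Iteration 1:
  p = (-12 - (-2)·-0.100 - (4)·-3.000) / (-9) = 0.022
  q = (-7 - (-1)·0.022 - (-4)·-3.000) / (-6) = 3.163
  r = (-7 - (3)·0.022 - (-4)·3.163) / (-11) = -0.508
Iteration 2:
  p = (-12 - (-2)·3.163 - (4)·-0.508) / (-9) = 0.405
  q = (-7 - (-1)·0.405 - (-4)·-0.508) / (-6) = 1.438
  r = (-7 - (3)·0.405 - (-4)·1.438) / (-11) = 0.224
Residual b − A·x = (-6.375, 2.929, 0.001)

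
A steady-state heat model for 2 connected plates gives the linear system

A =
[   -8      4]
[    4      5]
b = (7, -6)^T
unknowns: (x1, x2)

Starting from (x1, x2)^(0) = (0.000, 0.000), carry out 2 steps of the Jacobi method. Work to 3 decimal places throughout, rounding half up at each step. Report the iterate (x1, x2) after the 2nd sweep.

Iteration 1:
  x1 = (7 - (4)·0.000) / (-8) = -0.875
  x2 = (-6 - (4)·0.000) / (5) = -1.200
Iteration 2:
  x1 = (7 - (4)·-1.200) / (-8) = -1.475
  x2 = (-6 - (4)·-0.875) / (5) = -0.500

(-1.475, -0.500)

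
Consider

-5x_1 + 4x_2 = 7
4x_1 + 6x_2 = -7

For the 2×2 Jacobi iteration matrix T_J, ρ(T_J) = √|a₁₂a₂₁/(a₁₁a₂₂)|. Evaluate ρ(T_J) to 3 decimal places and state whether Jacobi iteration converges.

a₁₂a₂₁/(a₁₁a₂₂) = (4)·(4) / ((-5)·(6)) = -0.533333
ρ = √|-0.533333| = √0.533333 = 0.730
ρ < 1, so Jacobi converges

0.730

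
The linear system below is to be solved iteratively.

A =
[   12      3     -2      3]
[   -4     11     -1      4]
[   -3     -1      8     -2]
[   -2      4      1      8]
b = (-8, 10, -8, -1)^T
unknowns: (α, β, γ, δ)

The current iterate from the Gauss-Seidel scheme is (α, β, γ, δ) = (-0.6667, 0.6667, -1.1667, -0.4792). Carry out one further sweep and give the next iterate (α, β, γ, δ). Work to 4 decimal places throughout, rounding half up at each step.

One sweep:
  α = (-8 - (3)·0.6667 - (-2)·-1.1667 - (3)·-0.4792) / (12) = -0.9080
  β = (10 - (-4)·-0.9080 - (-1)·-1.1667 - (4)·-0.4792) / (11) = 0.6471
  γ = (-8 - (-3)·-0.9080 - (-1)·0.6471 - (-2)·-0.4792) / (8) = -1.3794
  δ = (-1 - (-2)·-0.9080 - (4)·0.6471 - (1)·-1.3794) / (8) = -0.5031

(-0.9080, 0.6471, -1.3794, -0.5031)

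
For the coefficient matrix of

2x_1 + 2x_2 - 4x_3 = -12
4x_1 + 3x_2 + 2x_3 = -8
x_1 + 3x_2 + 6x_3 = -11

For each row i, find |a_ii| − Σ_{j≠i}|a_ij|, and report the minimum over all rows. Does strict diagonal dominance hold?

row 1: |2| − (2+4) = -4
row 2: |3| − (4+2) = -3
row 3: |6| − (1+3) = 2
minimum over rows = -4 → not strictly diagonally dominant

-4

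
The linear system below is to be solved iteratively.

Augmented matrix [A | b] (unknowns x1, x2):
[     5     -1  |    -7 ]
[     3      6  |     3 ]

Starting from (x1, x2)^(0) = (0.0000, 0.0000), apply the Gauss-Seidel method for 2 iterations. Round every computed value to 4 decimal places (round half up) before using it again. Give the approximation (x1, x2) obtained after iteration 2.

Iteration 1:
  x1 = (-7 - (-1)·0.0000) / (5) = -1.4000
  x2 = (3 - (3)·-1.4000) / (6) = 1.2000
Iteration 2:
  x1 = (-7 - (-1)·1.2000) / (5) = -1.1600
  x2 = (3 - (3)·-1.1600) / (6) = 1.0800

(-1.1600, 1.0800)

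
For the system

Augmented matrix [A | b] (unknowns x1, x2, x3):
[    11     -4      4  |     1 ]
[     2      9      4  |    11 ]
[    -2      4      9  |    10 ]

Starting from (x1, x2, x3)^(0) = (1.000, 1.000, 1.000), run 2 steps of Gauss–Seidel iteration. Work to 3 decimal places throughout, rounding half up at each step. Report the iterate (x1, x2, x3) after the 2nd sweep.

(0.078, 0.852, 0.750)

Iteration 1:
  x1 = (1 - (-4)·1.000 - (4)·1.000) / (11) = 0.091
  x2 = (11 - (2)·0.091 - (4)·1.000) / (9) = 0.758
  x3 = (10 - (-2)·0.091 - (4)·0.758) / (9) = 0.794
Iteration 2:
  x1 = (1 - (-4)·0.758 - (4)·0.794) / (11) = 0.078
  x2 = (11 - (2)·0.078 - (4)·0.794) / (9) = 0.852
  x3 = (10 - (-2)·0.078 - (4)·0.852) / (9) = 0.750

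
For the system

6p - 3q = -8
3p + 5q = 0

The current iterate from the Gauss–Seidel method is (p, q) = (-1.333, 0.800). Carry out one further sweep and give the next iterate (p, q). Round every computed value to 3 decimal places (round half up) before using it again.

(-0.933, 0.560)

One sweep:
  p = (-8 - (-3)·0.800) / (6) = -0.933
  q = (0 - (3)·-0.933) / (5) = 0.560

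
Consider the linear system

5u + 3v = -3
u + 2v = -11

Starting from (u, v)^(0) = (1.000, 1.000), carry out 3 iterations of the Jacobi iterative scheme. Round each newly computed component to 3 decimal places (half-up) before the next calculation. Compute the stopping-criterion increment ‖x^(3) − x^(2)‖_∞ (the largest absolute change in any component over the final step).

Iteration 1:
  u = (-3 - (3)·1.000) / (5) = -1.200
  v = (-11 - (1)·1.000) / (2) = -6.000
Iteration 2:
  u = (-3 - (3)·-6.000) / (5) = 3.000
  v = (-11 - (1)·-1.200) / (2) = -4.900
Iteration 3:
  u = (-3 - (3)·-4.900) / (5) = 2.340
  v = (-11 - (1)·3.000) / (2) = -7.000
Change: (-0.660, -2.100) → max |·| = 2.100

2.100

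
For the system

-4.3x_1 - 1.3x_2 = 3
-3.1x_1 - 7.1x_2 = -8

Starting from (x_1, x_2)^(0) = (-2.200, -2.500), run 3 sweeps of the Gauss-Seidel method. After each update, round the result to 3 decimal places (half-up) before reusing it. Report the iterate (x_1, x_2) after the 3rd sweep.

(-1.174, 1.639)

Iteration 1:
  x_1 = (3 - (-1.3)·-2.500) / (-4.3) = 0.058
  x_2 = (-8 - (-3.1)·0.058) / (-7.1) = 1.101
Iteration 2:
  x_1 = (3 - (-1.3)·1.101) / (-4.3) = -1.031
  x_2 = (-8 - (-3.1)·-1.031) / (-7.1) = 1.577
Iteration 3:
  x_1 = (3 - (-1.3)·1.577) / (-4.3) = -1.174
  x_2 = (-8 - (-3.1)·-1.174) / (-7.1) = 1.639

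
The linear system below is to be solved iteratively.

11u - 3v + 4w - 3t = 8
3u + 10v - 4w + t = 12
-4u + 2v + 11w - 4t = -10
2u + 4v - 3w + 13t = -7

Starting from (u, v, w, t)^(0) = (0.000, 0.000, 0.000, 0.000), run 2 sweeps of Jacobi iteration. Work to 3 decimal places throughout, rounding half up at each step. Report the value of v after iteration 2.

0.672

Iteration 1:
  u = (8 - (-3)·0.000 - (4)·0.000 - (-3)·0.000) / (11) = 0.727
  v = (12 - (3)·0.000 - (-4)·0.000 - (1)·0.000) / (10) = 1.200
  w = (-10 - (-4)·0.000 - (2)·0.000 - (-4)·0.000) / (11) = -0.909
  t = (-7 - (2)·0.000 - (4)·0.000 - (-3)·0.000) / (13) = -0.538
Iteration 2:
  u = (8 - (-3)·1.200 - (4)·-0.909 - (-3)·-0.538) / (11) = 1.238
  v = (12 - (3)·0.727 - (-4)·-0.909 - (1)·-0.538) / (10) = 0.672
  w = (-10 - (-4)·0.727 - (2)·1.200 - (-4)·-0.538) / (11) = -1.059
  t = (-7 - (2)·0.727 - (4)·1.200 - (-3)·-0.909) / (13) = -1.229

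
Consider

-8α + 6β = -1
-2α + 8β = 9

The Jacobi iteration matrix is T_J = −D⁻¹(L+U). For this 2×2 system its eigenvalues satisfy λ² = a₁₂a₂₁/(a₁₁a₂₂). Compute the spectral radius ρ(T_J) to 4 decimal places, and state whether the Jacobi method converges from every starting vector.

a₁₂a₂₁/(a₁₁a₂₂) = (6)·(-2) / ((-8)·(8)) = 0.187500
ρ = √|0.187500| = √0.187500 = 0.4330
ρ < 1, so Jacobi converges

0.4330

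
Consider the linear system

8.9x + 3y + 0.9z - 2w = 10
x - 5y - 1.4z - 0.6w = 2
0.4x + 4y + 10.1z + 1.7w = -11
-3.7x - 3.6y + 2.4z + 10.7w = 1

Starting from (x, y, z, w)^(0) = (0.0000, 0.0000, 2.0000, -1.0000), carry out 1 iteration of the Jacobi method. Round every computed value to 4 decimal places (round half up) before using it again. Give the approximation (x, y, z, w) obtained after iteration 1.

(0.6966, -0.8400, -0.9208, -0.3551)

Iteration 1:
  x = (10 - (3)·0.0000 - (0.9)·2.0000 - (-2)·-1.0000) / (8.9) = 0.6966
  y = (2 - (1)·0.0000 - (-1.4)·2.0000 - (-0.6)·-1.0000) / (-5) = -0.8400
  z = (-11 - (0.4)·0.0000 - (4)·0.0000 - (1.7)·-1.0000) / (10.1) = -0.9208
  w = (1 - (-3.7)·0.0000 - (-3.6)·0.0000 - (2.4)·2.0000) / (10.7) = -0.3551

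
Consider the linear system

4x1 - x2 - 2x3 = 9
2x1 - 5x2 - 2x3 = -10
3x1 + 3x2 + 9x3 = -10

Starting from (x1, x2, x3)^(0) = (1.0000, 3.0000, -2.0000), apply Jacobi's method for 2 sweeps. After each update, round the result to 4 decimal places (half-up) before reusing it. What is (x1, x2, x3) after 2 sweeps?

(1.8278, 3.7778, -2.8444)

Iteration 1:
  x1 = (9 - (-1)·3.0000 - (-2)·-2.0000) / (4) = 2.0000
  x2 = (-10 - (2)·1.0000 - (-2)·-2.0000) / (-5) = 3.2000
  x3 = (-10 - (3)·1.0000 - (3)·3.0000) / (9) = -2.4444
Iteration 2:
  x1 = (9 - (-1)·3.2000 - (-2)·-2.4444) / (4) = 1.8278
  x2 = (-10 - (2)·2.0000 - (-2)·-2.4444) / (-5) = 3.7778
  x3 = (-10 - (3)·2.0000 - (3)·3.2000) / (9) = -2.8444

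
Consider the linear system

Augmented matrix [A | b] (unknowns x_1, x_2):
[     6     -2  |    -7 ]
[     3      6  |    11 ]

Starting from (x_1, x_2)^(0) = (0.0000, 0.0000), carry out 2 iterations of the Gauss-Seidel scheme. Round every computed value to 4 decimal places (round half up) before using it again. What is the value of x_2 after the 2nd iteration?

Iteration 1:
  x_1 = (-7 - (-2)·0.0000) / (6) = -1.1667
  x_2 = (11 - (3)·-1.1667) / (6) = 2.4167
Iteration 2:
  x_1 = (-7 - (-2)·2.4167) / (6) = -0.3611
  x_2 = (11 - (3)·-0.3611) / (6) = 2.0139

2.0139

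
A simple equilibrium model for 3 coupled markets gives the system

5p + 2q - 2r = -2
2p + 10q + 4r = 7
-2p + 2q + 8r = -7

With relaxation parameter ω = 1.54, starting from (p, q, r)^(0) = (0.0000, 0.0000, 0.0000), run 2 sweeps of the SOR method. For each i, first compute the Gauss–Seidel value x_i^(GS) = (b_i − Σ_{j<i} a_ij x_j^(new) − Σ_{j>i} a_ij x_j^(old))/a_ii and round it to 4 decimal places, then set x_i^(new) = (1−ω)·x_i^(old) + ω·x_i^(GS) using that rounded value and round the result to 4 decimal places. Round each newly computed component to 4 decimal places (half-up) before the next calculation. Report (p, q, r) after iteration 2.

Iteration 1:
  p: GS value = (-2 - (2)·0.0000 - (-2)·0.0000) / (5) = -0.4000;  p ← (1−ω)·0.0000 + ω·-0.4000 = -0.6160
  q: GS value = (7 - (2)·-0.6160 - (4)·0.0000) / (10) = 0.8232;  q ← (1−ω)·0.0000 + ω·0.8232 = 1.2677
  r: GS value = (-7 - (-2)·-0.6160 - (2)·1.2677) / (8) = -1.3459;  r ← (1−ω)·0.0000 + ω·-1.3459 = -2.0727
Iteration 2:
  p: GS value = (-2 - (2)·1.2677 - (-2)·-2.0727) / (5) = -1.7362;  p ← (1−ω)·-0.6160 + ω·-1.7362 = -2.3411
  q: GS value = (7 - (2)·-2.3411 - (4)·-2.0727) / (10) = 1.9973;  q ← (1−ω)·1.2677 + ω·1.9973 = 2.3913
  r: GS value = (-7 - (-2)·-2.3411 - (2)·2.3913) / (8) = -2.0581;  r ← (1−ω)·-2.0727 + ω·-2.0581 = -2.0502

(-2.3411, 2.3913, -2.0502)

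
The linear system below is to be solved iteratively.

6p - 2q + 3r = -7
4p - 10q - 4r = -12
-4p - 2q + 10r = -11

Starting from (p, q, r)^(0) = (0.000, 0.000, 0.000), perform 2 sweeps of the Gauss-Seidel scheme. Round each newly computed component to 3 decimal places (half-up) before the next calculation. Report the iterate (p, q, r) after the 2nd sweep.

Iteration 1:
  p = (-7 - (-2)·0.000 - (3)·0.000) / (6) = -1.167
  q = (-12 - (4)·-1.167 - (-4)·0.000) / (-10) = 0.733
  r = (-11 - (-4)·-1.167 - (-2)·0.733) / (10) = -1.420
Iteration 2:
  p = (-7 - (-2)·0.733 - (3)·-1.420) / (6) = -0.212
  q = (-12 - (4)·-0.212 - (-4)·-1.420) / (-10) = 1.683
  r = (-11 - (-4)·-0.212 - (-2)·1.683) / (10) = -0.848

(-0.212, 1.683, -0.848)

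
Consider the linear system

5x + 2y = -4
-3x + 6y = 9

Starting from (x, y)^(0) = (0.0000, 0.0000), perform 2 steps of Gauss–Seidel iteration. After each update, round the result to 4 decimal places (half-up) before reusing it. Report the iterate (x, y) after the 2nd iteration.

(-1.2400, 0.8800)

Iteration 1:
  x = (-4 - (2)·0.0000) / (5) = -0.8000
  y = (9 - (-3)·-0.8000) / (6) = 1.1000
Iteration 2:
  x = (-4 - (2)·1.1000) / (5) = -1.2400
  y = (9 - (-3)·-1.2400) / (6) = 0.8800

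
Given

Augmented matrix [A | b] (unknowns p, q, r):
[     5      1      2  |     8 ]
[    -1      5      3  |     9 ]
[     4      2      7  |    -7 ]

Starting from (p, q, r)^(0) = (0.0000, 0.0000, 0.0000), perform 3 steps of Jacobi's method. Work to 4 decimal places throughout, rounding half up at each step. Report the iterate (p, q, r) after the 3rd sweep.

Iteration 1:
  p = (8 - (1)·0.0000 - (2)·0.0000) / (5) = 1.6000
  q = (9 - (-1)·0.0000 - (3)·0.0000) / (5) = 1.8000
  r = (-7 - (4)·0.0000 - (2)·0.0000) / (7) = -1.0000
Iteration 2:
  p = (8 - (1)·1.8000 - (2)·-1.0000) / (5) = 1.6400
  q = (9 - (-1)·1.6000 - (3)·-1.0000) / (5) = 2.7200
  r = (-7 - (4)·1.6000 - (2)·1.8000) / (7) = -2.4286
Iteration 3:
  p = (8 - (1)·2.7200 - (2)·-2.4286) / (5) = 2.0274
  q = (9 - (-1)·1.6400 - (3)·-2.4286) / (5) = 3.5852
  r = (-7 - (4)·1.6400 - (2)·2.7200) / (7) = -2.7143

(2.0274, 3.5852, -2.7143)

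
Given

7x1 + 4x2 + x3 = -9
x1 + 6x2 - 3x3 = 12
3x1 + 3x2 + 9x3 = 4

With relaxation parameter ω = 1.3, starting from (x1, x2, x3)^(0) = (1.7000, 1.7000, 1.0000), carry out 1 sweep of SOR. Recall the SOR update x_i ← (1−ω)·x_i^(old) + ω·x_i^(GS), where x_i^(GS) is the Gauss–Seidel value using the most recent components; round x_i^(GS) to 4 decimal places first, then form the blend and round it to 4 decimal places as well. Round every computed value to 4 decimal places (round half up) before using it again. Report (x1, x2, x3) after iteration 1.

(-3.6300, 3.5265, 0.3226)

Iteration 1:
  x1: GS value = (-9 - (4)·1.7000 - (1)·1.0000) / (7) = -2.4000;  x1 ← (1−ω)·1.7000 + ω·-2.4000 = -3.6300
  x2: GS value = (12 - (1)·-3.6300 - (-3)·1.0000) / (6) = 3.1050;  x2 ← (1−ω)·1.7000 + ω·3.1050 = 3.5265
  x3: GS value = (4 - (3)·-3.6300 - (3)·3.5265) / (9) = 0.4789;  x3 ← (1−ω)·1.0000 + ω·0.4789 = 0.3226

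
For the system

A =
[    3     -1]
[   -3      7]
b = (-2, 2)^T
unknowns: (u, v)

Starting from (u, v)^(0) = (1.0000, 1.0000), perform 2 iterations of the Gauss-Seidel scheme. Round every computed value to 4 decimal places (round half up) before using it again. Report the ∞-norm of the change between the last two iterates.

0.2857

Iteration 1:
  u = (-2 - (-1)·1.0000) / (3) = -0.3333
  v = (2 - (-3)·-0.3333) / (7) = 0.1429
Iteration 2:
  u = (-2 - (-1)·0.1429) / (3) = -0.6190
  v = (2 - (-3)·-0.6190) / (7) = 0.0204
Change: (-0.2857, -0.1225) → max |·| = 0.2857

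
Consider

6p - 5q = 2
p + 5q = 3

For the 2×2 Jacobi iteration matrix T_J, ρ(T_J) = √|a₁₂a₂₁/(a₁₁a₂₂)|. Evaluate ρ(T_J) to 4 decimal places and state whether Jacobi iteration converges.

0.4082

a₁₂a₂₁/(a₁₁a₂₂) = (-5)·(1) / ((6)·(5)) = -0.166667
ρ = √|-0.166667| = √0.166667 = 0.4082
ρ < 1, so Jacobi converges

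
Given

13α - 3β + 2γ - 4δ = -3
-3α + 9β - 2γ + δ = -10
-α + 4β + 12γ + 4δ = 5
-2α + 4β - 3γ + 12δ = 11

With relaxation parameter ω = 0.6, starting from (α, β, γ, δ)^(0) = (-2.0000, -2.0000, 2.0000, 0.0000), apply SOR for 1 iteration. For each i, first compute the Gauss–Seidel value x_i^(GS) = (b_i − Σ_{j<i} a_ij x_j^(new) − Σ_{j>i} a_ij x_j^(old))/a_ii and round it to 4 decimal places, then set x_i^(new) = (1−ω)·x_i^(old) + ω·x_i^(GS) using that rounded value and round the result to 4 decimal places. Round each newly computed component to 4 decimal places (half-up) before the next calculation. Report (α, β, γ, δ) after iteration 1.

Iteration 1:
  α: GS value = (-3 - (-3)·-2.0000 - (2)·2.0000 - (-4)·0.0000) / (13) = -1.0000;  α ← (1−ω)·-2.0000 + ω·-1.0000 = -1.4000
  β: GS value = (-10 - (-3)·-1.4000 - (-2)·2.0000 - (1)·0.0000) / (9) = -1.1333;  β ← (1−ω)·-2.0000 + ω·-1.1333 = -1.4800
  γ: GS value = (5 - (-1)·-1.4000 - (4)·-1.4800 - (4)·0.0000) / (12) = 0.7933;  γ ← (1−ω)·2.0000 + ω·0.7933 = 1.2760
  δ: GS value = (11 - (-2)·-1.4000 - (4)·-1.4800 - (-3)·1.2760) / (12) = 1.4957;  δ ← (1−ω)·0.0000 + ω·1.4957 = 0.8974

(-1.4000, -1.4800, 1.2760, 0.8974)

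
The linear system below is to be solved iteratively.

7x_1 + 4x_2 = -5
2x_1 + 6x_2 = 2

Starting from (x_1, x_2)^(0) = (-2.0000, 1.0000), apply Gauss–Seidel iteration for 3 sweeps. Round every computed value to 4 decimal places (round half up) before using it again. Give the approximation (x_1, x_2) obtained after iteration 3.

(-1.1238, 0.7079)

Iteration 1:
  x_1 = (-5 - (4)·1.0000) / (7) = -1.2857
  x_2 = (2 - (2)·-1.2857) / (6) = 0.7619
Iteration 2:
  x_1 = (-5 - (4)·0.7619) / (7) = -1.1497
  x_2 = (2 - (2)·-1.1497) / (6) = 0.7166
Iteration 3:
  x_1 = (-5 - (4)·0.7166) / (7) = -1.1238
  x_2 = (2 - (2)·-1.1238) / (6) = 0.7079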